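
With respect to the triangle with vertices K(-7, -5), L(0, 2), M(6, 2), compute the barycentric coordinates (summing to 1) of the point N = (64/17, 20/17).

(2/17, 2/17, 13/17)

Signed area of the reference triangle: [KLM] = ½·((-7)·(2−2) + 0·(2−(-5)) + 6·(-5−2)) = ½·(0 + 0 − 42) = -21.
[NLM] = ½·((64/17)·(2−2) + 0·(2−(20/17)) + 6·(20/17−2)) = ½·(0 + 0 − 84/17) = -42/17, so the K-coordinate is (-42/17)/(-21) = 2/17.
[KNM] = ½·((-7)·(20/17−2) + (64/17)·(2−(-5)) + 6·(-5−(20/17))) = ½·(98/17 + 448/17 − 630/17) = -42/17, so the L-coordinate is 2/17.
[KLN] = ½·((-7)·(2−(20/17)) + 0·(20/17−(-5)) + (64/17)·(-5−2)) = ½·(-98/17 + 0 − 448/17) = -273/17, so the M-coordinate is 13/17.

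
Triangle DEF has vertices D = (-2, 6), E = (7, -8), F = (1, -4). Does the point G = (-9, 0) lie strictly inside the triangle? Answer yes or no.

no

Barycentric coordinates of G: (-1/3, -11/6, 19/6).
The three coordinates are negative, negative, positive; a point is interior exactly when all three are positive.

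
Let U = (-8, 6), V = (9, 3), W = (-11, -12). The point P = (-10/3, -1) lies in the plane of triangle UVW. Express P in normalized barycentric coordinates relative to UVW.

(1/3, 1/3, 1/3)

Signed area of the reference triangle: [UVW] = ½·((-8)·(3−(-12)) + 9·(-12−6) + (-11)·(6−3)) = ½·(-120 − 162 − 33) = -315/2.
[PVW] = ½·((-10/3)·(3−(-12)) + 9·(-12−(-1)) + (-11)·(-1−3)) = ½·(-50 − 99 + 44) = -105/2, so the U-coordinate is (-105/2)/(-315/2) = 1/3.
[UPW] = ½·((-8)·(-1−(-12)) + (-10/3)·(-12−6) + (-11)·(6−(-1))) = ½·(-88 + 60 − 77) = -105/2, so the V-coordinate is 1/3.
[UVP] = ½·((-8)·(3−(-1)) + 9·(-1−6) + (-10/3)·(6−3)) = ½·(-32 − 63 − 10) = -105/2, so the W-coordinate is 1/3.
Check: 1/3 + 1/3 + 1/3 = 1.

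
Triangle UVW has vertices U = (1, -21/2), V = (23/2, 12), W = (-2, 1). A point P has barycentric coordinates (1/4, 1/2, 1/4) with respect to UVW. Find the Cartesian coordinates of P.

P = (1/4)·U + (1/2)·V + (1/4)·W.
x-coordinate: (1/4)·1 + (1/2)·(23/2) + (1/4)·(-2) = 11/2.
y-coordinate: (1/4)·(-21/2) + (1/2)·12 + (1/4)·1 = 29/8.

(11/2, 29/8)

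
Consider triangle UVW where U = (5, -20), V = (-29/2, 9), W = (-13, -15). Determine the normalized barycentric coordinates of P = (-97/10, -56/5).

Signed area of the reference triangle: [UVW] = ½·(5·(9−(-15)) + (-29/2)·(-15−(-20)) + (-13)·(-20−9)) = ½·(120 − 145/2 + 377) = 849/4.
[PVW] = ½·((-97/10)·(9−(-15)) + (-29/2)·(-15−(-56/5)) + (-13)·(-56/5−9)) = ½·(-1164/5 + 551/10 + 1313/5) = 849/20, so the U-coordinate is (849/20)/(849/4) = 1/5.
[UPW] = ½·(5·(-56/5−(-15)) + (-97/10)·(-15−(-20)) + (-13)·(-20−(-56/5))) = ½·(19 − 97/2 + 572/5) = 849/20, so the V-coordinate is 1/5.
[UVP] = ½·(5·(9−(-56/5)) + (-29/2)·(-56/5−(-20)) + (-97/10)·(-20−9)) = ½·(101 − 638/5 + 2813/10) = 2547/20, so the W-coordinate is 3/5.

(1/5, 1/5, 3/5)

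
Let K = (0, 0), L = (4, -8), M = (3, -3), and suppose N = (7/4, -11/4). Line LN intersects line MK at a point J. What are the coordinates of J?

(1, -1)

Barycentric coordinates of N with respect to KLM: (1/2, 1/4, 1/4).
On side MK the L-coordinate is zero; dropping N's L-weight 1/4 and renormalizing the remaining 1/4 : 1/2 gives weights 1/3, 2/3 on M, K.
J = (1/3)·(3, -3) + (2/3)·(0, 0) = (1, -1).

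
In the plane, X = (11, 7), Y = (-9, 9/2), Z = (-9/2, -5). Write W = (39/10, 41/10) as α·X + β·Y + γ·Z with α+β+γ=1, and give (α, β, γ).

(3/5, 1/5, 1/5)

Signed area of the reference triangle: [XYZ] = ½·(11·(9/2−(-5)) + (-9)·(-5−7) + (-9/2)·(7−(9/2))) = ½·(209/2 + 108 − 45/4) = 805/8.
[WYZ] = ½·((39/10)·(9/2−(-5)) + (-9)·(-5−(41/10)) + (-9/2)·(41/10−(9/2))) = ½·(741/20 + 819/10 + 9/5) = 483/8, so the X-coordinate is (483/8)/(805/8) = 3/5.
[XWZ] = ½·(11·(41/10−(-5)) + (39/10)·(-5−7) + (-9/2)·(7−(41/10))) = ½·(1001/10 − 234/5 − 261/20) = 161/8, so the Y-coordinate is 1/5.
[XYW] = ½·(11·(9/2−(41/10)) + (-9)·(41/10−7) + (39/10)·(7−(9/2))) = ½·(22/5 + 261/10 + 39/4) = 161/8, so the Z-coordinate is 1/5.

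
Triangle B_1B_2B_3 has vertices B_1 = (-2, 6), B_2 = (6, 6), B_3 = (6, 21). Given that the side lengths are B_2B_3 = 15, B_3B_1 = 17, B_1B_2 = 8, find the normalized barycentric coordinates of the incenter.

The incenter has barycentric coordinates proportional to the opposite side lengths: (15 : 17 : 8).
Normalizing by 15+17+8 = 40 gives (3/8, 17/40, 1/5).

(3/8, 17/40, 1/5)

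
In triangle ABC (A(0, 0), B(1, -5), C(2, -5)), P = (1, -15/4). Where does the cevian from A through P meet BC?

(4/3, -5)

Barycentric coordinates of P with respect to ABC: (1/4, 1/2, 1/4).
On side BC the A-coordinate is zero; dropping P's A-weight 1/4 and renormalizing the remaining 1/2 : 1/4 gives weights 2/3, 1/3 on B, C.
Q = (2/3)·(1, -5) + (1/3)·(2, -5) = (4/3, -5).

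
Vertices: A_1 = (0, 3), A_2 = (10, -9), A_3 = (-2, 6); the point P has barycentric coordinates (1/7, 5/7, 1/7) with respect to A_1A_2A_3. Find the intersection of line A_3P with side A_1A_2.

Line A_3P meets A_1A_2 where the A_3-coordinate vanishes; zeroing P's A_3-weight and renormalizing leaves A_1, A_2-weights 1/7 : 5/7 → (1/6, 5/6).
So Q = (1/6)·A_1 + (5/6)·A_2 = (25/3, -7).

(25/3, -7)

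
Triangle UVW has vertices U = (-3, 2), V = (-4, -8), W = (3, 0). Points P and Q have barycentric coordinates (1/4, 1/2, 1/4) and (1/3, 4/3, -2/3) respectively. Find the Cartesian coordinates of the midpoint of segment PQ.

Barycentric coordinates of the midpoint are the average: (7/24, 11/12, -5/24).
Converting: (7/24)·U + (11/12)·V + (-5/24)·W = (-31/6, -27/4).

(-31/6, -27/4)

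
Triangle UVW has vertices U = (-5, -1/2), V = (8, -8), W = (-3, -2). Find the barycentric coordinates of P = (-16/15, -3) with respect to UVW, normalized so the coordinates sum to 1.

(2/15, 1/5, 2/3)

Signed area of the reference triangle: [UVW] = ½·((-5)·(-8−(-2)) + 8·(-2−(-1/2)) + (-3)·(-1/2−(-8))) = ½·(30 − 12 − 45/2) = -9/4.
[PVW] = ½·((-16/15)·(-8−(-2)) + 8·(-2−(-3)) + (-3)·(-3−(-8))) = ½·(32/5 + 8 − 15) = -3/10, so the U-coordinate is (-3/10)/(-9/4) = 2/15.
[UPW] = ½·((-5)·(-3−(-2)) + (-16/15)·(-2−(-1/2)) + (-3)·(-1/2−(-3))) = ½·(5 + 8/5 − 15/2) = -9/20, so the V-coordinate is 1/5.
[UVP] = ½·((-5)·(-8−(-3)) + 8·(-3−(-1/2)) + (-16/15)·(-1/2−(-8))) = ½·(25 − 20 − 8) = -3/2, so the W-coordinate is 2/3.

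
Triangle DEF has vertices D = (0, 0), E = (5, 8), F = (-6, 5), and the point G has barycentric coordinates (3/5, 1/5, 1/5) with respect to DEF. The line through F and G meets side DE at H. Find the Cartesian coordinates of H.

(5/4, 2)

Line FG meets DE where the F-coordinate vanishes; zeroing G's F-weight and renormalizing leaves D, E-weights 3/5 : 1/5 → (3/4, 1/4).
So H = (3/4)·D + (1/4)·E = (5/4, 2).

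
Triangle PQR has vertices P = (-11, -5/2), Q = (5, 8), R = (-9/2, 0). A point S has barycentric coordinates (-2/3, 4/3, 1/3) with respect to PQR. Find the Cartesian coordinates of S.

S = (-2/3)·P + (4/3)·Q + (1/3)·R.
x-coordinate: (-2/3)·(-11) + (4/3)·5 + (1/3)·(-9/2) = 25/2.
y-coordinate: (-2/3)·(-5/2) + (4/3)·8 + (1/3)·0 = 37/3.

(25/2, 37/3)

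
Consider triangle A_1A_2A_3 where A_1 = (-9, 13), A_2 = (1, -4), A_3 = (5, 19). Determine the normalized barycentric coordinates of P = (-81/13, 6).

(9/13, 5/13, -1/13)

Signed area of the reference triangle: [A_1A_2A_3] = ½·((-9)·(-4−19) + 1·(19−13) + 5·(13−(-4))) = ½·(207 + 6 + 85) = 149.
[PA_2A_3] = ½·((-81/13)·(-4−19) + 1·(19−6) + 5·(6−(-4))) = ½·(1863/13 + 13 + 50) = 1341/13, so the A_1-coordinate is (1341/13)/149 = 9/13.
[A_1PA_3] = ½·((-9)·(6−19) + (-81/13)·(19−13) + 5·(13−6)) = ½·(117 − 486/13 + 35) = 745/13, so the A_2-coordinate is 5/13.
[A_1A_2P] = ½·((-9)·(-4−6) + 1·(6−13) + (-81/13)·(13−(-4))) = ½·(90 − 7 − 1377/13) = -149/13, so the A_3-coordinate is -1/13.
Check: 9/13 + 5/13 − 1/13 = 1.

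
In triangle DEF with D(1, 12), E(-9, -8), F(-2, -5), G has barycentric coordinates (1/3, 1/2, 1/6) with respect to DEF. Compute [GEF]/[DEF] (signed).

1/3

The signed ratio [GEF]/[DEF] equals the barycentric coordinate of G at vertex D, which is 1/3.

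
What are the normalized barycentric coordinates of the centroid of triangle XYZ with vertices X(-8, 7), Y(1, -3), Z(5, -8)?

(1/3, 1/3, 1/3)

The centroid is the average of the vertices, so each weight is 1/3.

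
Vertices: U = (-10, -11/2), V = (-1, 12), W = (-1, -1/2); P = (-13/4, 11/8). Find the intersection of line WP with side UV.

Barycentric coordinates of P with respect to UVW: (1/4, 1/4, 1/2).
On side UV the W-coordinate is zero; dropping P's W-weight 1/2 and renormalizing the remaining 1/4 : 1/4 gives weights 1/2, 1/2 on U, V.
Q = (1/2)·(-10, -11/2) + (1/2)·(-1, 12) = (-11/2, 13/4).

(-11/2, 13/4)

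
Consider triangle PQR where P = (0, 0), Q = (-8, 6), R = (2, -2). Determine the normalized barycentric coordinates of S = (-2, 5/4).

(1/8, 3/8, 1/2)

Signed area of the reference triangle: [PQR] = ½·(0·(6−(-2)) + (-8)·(-2−0) + 2·(0−6)) = ½·(0 + 16 − 12) = 2.
[SQR] = ½·((-2)·(6−(-2)) + (-8)·(-2−(5/4)) + 2·(5/4−6)) = ½·(-16 + 26 − 19/2) = 1/4, so the P-coordinate is (1/4)/2 = 1/8.
[PSR] = ½·(0·(5/4−(-2)) + (-2)·(-2−0) + 2·(0−(5/4))) = ½·(0 + 4 − 5/2) = 3/4, so the Q-coordinate is 3/8.
[PQS] = ½·(0·(6−(5/4)) + (-8)·(5/4−0) + (-2)·(0−6)) = ½·(0 − 10 + 12) = 1, so the R-coordinate is 1/2.
Check: 1/8 + 3/8 + 1/2 = 1.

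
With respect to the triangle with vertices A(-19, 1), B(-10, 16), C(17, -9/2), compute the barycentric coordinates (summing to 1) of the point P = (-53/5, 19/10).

Signed area of the reference triangle: [ABC] = ½·((-19)·(16−(-9/2)) + (-10)·(-9/2−1) + 17·(1−16)) = ½·(-779/2 + 55 − 255) = -1179/4.
[PBC] = ½·((-53/5)·(16−(-9/2)) + (-10)·(-9/2−(19/10)) + 17·(19/10−16)) = ½·(-2173/10 + 64 − 2397/10) = -393/2, so the A-coordinate is (-393/2)/(-1179/4) = 2/3.
[APC] = ½·((-19)·(19/10−(-9/2)) + (-53/5)·(-9/2−1) + 17·(1−(19/10))) = ½·(-608/5 + 583/10 − 153/10) = -393/10, so the B-coordinate is 2/15.
[ABP] = ½·((-19)·(16−(19/10)) + (-10)·(19/10−1) + (-53/5)·(1−16)) = ½·(-2679/10 − 9 + 159) = -1179/20, so the C-coordinate is 1/5.
Check: 2/3 + 2/15 + 1/5 = 1.

(2/3, 2/15, 1/5)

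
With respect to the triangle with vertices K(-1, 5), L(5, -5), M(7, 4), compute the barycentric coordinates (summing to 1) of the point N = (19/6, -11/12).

Signed area of the reference triangle: [KLM] = ½·((-1)·(-5−4) + 5·(4−5) + 7·(5−(-5))) = ½·(9 − 5 + 70) = 37.
[NLM] = ½·((19/6)·(-5−4) + 5·(4−(-11/12)) + 7·(-11/12−(-5))) = ½·(-57/2 + 295/12 + 343/12) = 37/3, so the K-coordinate is (37/3)/37 = 1/3.
[KNM] = ½·((-1)·(-11/12−4) + (19/6)·(4−5) + 7·(5−(-11/12))) = ½·(59/12 − 19/6 + 497/12) = 259/12, so the L-coordinate is 7/12.
[KLN] = ½·((-1)·(-5−(-11/12)) + 5·(-11/12−5) + (19/6)·(5−(-5))) = ½·(49/12 − 355/12 + 95/3) = 37/12, so the M-coordinate is 1/12.

(1/3, 7/12, 1/12)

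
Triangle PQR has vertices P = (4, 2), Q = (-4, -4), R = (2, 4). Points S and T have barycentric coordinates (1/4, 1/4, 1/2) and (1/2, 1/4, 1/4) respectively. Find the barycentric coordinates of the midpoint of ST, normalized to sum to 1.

Since both coordinate triples sum to 1, the midpoint's barycentrics are the componentwise average.
(1/4+1/2)/2 = 3/8; similarly 1/4 and 3/8.

(3/8, 1/4, 3/8)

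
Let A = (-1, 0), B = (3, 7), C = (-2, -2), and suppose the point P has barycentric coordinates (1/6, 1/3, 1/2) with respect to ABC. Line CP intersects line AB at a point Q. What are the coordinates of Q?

(5/3, 14/3)

Line CP meets AB where the C-coordinate vanishes; zeroing P's C-weight and renormalizing leaves A, B-weights 1/6 : 1/3 → (1/3, 2/3).
So Q = (1/3)·A + (2/3)·B = (5/3, 14/3).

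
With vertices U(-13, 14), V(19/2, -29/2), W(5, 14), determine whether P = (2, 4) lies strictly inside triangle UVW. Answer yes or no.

yes

Barycentric coordinates of P: (29/114, 20/57, 15/38).
The three coordinates are positive, positive, positive; a point is interior exactly when all three are positive.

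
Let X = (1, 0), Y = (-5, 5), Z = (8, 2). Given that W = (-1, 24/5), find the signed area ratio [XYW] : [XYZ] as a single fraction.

[XYZ] = ½·(1·(5−2) + (-5)·(2−0) + 8·(0−5)) = ½·(3 − 10 − 40) = -47/2.
[XYW] = ½·(1·(5−(24/5)) + (-5)·(24/5−0) + (-1)·(0−5)) = ½·(1/5 − 24 + 5) = -47/5, so the ratio is (-47/5)/(-47/2) = 2/5.

2/5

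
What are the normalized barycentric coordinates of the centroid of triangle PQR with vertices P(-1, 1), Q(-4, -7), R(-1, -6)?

(1/3, 1/3, 1/3)

The centroid is the average of the vertices, so each weight is 1/3.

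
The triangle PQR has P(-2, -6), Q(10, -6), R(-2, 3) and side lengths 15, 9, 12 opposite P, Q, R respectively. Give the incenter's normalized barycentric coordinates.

The incenter has barycentric coordinates proportional to the opposite side lengths: (15 : 9 : 12).
Normalizing by 15+9+12 = 36 gives (5/12, 1/4, 1/3).

(5/12, 1/4, 1/3)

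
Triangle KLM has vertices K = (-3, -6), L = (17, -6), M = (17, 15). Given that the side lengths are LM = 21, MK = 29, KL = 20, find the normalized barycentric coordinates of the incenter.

(3/10, 29/70, 2/7)

The incenter has barycentric coordinates proportional to the opposite side lengths: (21 : 29 : 20).
Normalizing by 21+29+20 = 70 gives (3/10, 29/70, 2/7).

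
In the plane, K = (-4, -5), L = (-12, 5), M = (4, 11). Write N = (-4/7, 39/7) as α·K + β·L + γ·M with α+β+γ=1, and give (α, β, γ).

Signed area of the reference triangle: [KLM] = ½·((-4)·(5−11) + (-12)·(11−(-5)) + 4·(-5−5)) = ½·(24 − 192 − 40) = -104.
[NLM] = ½·((-4/7)·(5−11) + (-12)·(11−(39/7)) + 4·(39/7−5)) = ½·(24/7 − 456/7 + 16/7) = -208/7, so the K-coordinate is (-208/7)/(-104) = 2/7.
[KNM] = ½·((-4)·(39/7−11) + (-4/7)·(11−(-5)) + 4·(-5−(39/7))) = ½·(152/7 − 64/7 − 296/7) = -104/7, so the L-coordinate is 1/7.
[KLN] = ½·((-4)·(5−(39/7)) + (-12)·(39/7−(-5)) + (-4/7)·(-5−5)) = ½·(16/7 − 888/7 + 40/7) = -416/7, so the M-coordinate is 4/7.

(2/7, 1/7, 4/7)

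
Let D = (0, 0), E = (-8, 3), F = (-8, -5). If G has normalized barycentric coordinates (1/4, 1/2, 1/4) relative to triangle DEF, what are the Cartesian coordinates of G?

G = (1/4)·D + (1/2)·E + (1/4)·F.
x-coordinate: (1/4)·0 + (1/2)·(-8) + (1/4)·(-8) = -6.
y-coordinate: (1/4)·0 + (1/2)·3 + (1/4)·(-5) = 1/4.

(-6, 1/4)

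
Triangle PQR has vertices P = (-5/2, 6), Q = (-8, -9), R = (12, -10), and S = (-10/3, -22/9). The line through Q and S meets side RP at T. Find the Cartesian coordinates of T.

(2/5, 14/5)

Barycentric coordinates of S with respect to PQR: (4/9, 4/9, 1/9).
On side RP the Q-coordinate is zero; dropping S's Q-weight 4/9 and renormalizing the remaining 1/9 : 4/9 gives weights 1/5, 4/5 on R, P.
T = (1/5)·(12, -10) + (4/5)·(-5/2, 6) = (2/5, 14/5).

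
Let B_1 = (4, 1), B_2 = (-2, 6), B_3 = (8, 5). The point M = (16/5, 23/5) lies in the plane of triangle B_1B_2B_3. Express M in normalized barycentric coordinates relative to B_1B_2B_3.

Signed area of the reference triangle: [B_1B_2B_3] = ½·(4·(6−5) + (-2)·(5−1) + 8·(1−6)) = ½·(4 − 8 − 40) = -22.
[MB_2B_3] = ½·((16/5)·(6−5) + (-2)·(5−(23/5)) + 8·(23/5−6)) = ½·(16/5 − 4/5 − 56/5) = -22/5, so the B_1-coordinate is (-22/5)/(-22) = 1/5.
[B_1MB_3] = ½·(4·(23/5−5) + (16/5)·(5−1) + 8·(1−(23/5))) = ½·(-8/5 + 64/5 − 144/5) = -44/5, so the B_2-coordinate is 2/5.
[B_1B_2M] = ½·(4·(6−(23/5)) + (-2)·(23/5−1) + (16/5)·(1−6)) = ½·(28/5 − 36/5 − 16) = -44/5, so the B_3-coordinate is 2/5.

(1/5, 2/5, 2/5)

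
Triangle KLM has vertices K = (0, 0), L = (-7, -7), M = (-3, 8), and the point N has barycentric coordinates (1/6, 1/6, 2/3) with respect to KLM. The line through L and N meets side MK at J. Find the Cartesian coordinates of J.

Line LN meets MK where the L-coordinate vanishes; zeroing N's L-weight and renormalizing leaves M, K-weights 2/3 : 1/6 → (4/5, 1/5).
So J = (4/5)·M + (1/5)·K = (-12/5, 32/5).

(-12/5, 32/5)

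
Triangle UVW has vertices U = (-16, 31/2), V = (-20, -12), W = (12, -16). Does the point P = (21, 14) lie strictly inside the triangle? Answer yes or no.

no

Barycentric coordinates of P: (249/224, -321/256, 2047/1792).
The three coordinates are positive, negative, positive; a point is interior exactly when all three are positive.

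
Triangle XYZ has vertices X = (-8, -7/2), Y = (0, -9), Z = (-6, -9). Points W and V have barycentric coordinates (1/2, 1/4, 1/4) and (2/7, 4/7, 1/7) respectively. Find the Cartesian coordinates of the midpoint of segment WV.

Barycentric coordinates of the midpoint are the average: (11/28, 23/56, 11/56).
Converting: (11/28)·X + (23/56)·Y + (11/56)·Z = (-121/28, -383/56).

(-121/28, -383/56)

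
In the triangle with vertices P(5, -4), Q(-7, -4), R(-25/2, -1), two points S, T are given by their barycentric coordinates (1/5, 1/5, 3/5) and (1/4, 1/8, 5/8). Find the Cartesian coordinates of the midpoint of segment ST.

Barycentric coordinates of the midpoint are the average: (9/40, 13/80, 49/80).
Converting: (9/40)·P + (13/80)·Q + (49/80)·R = (-1227/160, -173/80).

(-1227/160, -173/80)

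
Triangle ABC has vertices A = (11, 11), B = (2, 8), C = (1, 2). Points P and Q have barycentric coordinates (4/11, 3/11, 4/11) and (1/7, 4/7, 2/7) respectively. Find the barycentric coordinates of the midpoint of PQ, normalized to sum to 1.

(39/154, 65/154, 25/77)

Since both coordinate triples sum to 1, the midpoint's barycentrics are the componentwise average.
(4/11+1/7)/2 = 39/154; similarly 65/154 and 25/77.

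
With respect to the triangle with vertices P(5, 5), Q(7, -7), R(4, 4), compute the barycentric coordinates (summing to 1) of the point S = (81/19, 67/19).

Signed area of the reference triangle: [PQR] = ½·(5·(-7−4) + 7·(4−5) + 4·(5−(-7))) = ½·(-55 − 7 + 48) = -7.
[SQR] = ½·((81/19)·(-7−4) + 7·(4−(67/19)) + 4·(67/19−(-7))) = ½·(-891/19 + 63/19 + 800/19) = -14/19, so the P-coordinate is (-14/19)/(-7) = 2/19.
[PSR] = ½·(5·(67/19−4) + (81/19)·(4−5) + 4·(5−(67/19))) = ½·(-45/19 − 81/19 + 112/19) = -7/19, so the Q-coordinate is 1/19.
[PQS] = ½·(5·(-7−(67/19)) + 7·(67/19−5) + (81/19)·(5−(-7))) = ½·(-1000/19 − 196/19 + 972/19) = -112/19, so the R-coordinate is 16/19.

(2/19, 1/19, 16/19)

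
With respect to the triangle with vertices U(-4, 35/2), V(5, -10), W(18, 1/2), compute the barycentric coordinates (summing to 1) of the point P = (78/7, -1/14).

(1/7, 2/7, 4/7)

Signed area of the reference triangle: [UVW] = ½·((-4)·(-10−(1/2)) + 5·(1/2−(35/2)) + 18·(35/2−(-10))) = ½·(42 − 85 + 495) = 226.
[PVW] = ½·((78/7)·(-10−(1/2)) + 5·(1/2−(-1/14)) + 18·(-1/14−(-10))) = ½·(-117 + 20/7 + 1251/7) = 226/7, so the U-coordinate is (226/7)/226 = 1/7.
[UPW] = ½·((-4)·(-1/14−(1/2)) + (78/7)·(1/2−(35/2)) + 18·(35/2−(-1/14))) = ½·(16/7 − 1326/7 + 2214/7) = 452/7, so the V-coordinate is 2/7.
[UVP] = ½·((-4)·(-10−(-1/14)) + 5·(-1/14−(35/2)) + (78/7)·(35/2−(-10))) = ½·(278/7 − 615/7 + 2145/7) = 904/7, so the W-coordinate is 4/7.
Check: 1/7 + 2/7 + 4/7 = 1.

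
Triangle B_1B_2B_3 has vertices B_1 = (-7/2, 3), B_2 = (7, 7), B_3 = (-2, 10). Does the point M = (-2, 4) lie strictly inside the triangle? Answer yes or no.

yes

Barycentric coordinates of M: (4/5, 2/15, 1/15).
The three coordinates are positive, positive, positive; a point is interior exactly when all three are positive.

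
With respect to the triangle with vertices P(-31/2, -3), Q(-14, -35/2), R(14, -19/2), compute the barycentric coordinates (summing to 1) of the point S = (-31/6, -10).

Signed area of the reference triangle: [PQR] = ½·((-31/2)·(-35/2−(-19/2)) + (-14)·(-19/2−(-3)) + 14·(-3−(-35/2))) = ½·(124 + 91 + 203) = 209.
[SQR] = ½·((-31/6)·(-35/2−(-19/2)) + (-14)·(-19/2−(-10)) + 14·(-10−(-35/2))) = ½·(124/3 − 7 + 105) = 209/3, so the P-coordinate is (209/3)/209 = 1/3.
[PSR] = ½·((-31/2)·(-10−(-19/2)) + (-31/6)·(-19/2−(-3)) + 14·(-3−(-10))) = ½·(31/4 + 403/12 + 98) = 209/3, so the Q-coordinate is 1/3.
[PQS] = ½·((-31/2)·(-35/2−(-10)) + (-14)·(-10−(-3)) + (-31/6)·(-3−(-35/2))) = ½·(465/4 + 98 − 899/12) = 209/3, so the R-coordinate is 1/3.

(1/3, 1/3, 1/3)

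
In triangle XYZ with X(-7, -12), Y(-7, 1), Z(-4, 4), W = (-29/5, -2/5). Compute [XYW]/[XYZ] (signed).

2/5

[XYZ] = ½·((-7)·(1−4) + (-7)·(4−(-12)) + (-4)·(-12−1)) = ½·(21 − 112 + 52) = -39/2.
[XYW] = ½·((-7)·(1−(-2/5)) + (-7)·(-2/5−(-12)) + (-29/5)·(-12−1)) = ½·(-49/5 − 406/5 + 377/5) = -39/5, so the ratio is (-39/5)/(-39/2) = 2/5.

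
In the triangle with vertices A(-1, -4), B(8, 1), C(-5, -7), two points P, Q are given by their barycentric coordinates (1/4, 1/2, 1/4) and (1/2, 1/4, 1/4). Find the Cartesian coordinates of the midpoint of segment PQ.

(11/8, -23/8)

Barycentric coordinates of the midpoint are the average: (3/8, 3/8, 1/4).
Converting: (3/8)·A + (3/8)·B + (1/4)·C = (11/8, -23/8).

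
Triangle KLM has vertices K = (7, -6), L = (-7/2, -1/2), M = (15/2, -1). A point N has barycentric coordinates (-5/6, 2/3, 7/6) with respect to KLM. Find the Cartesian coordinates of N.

N = (-5/6)·K + (2/3)·L + (7/6)·M.
x-coordinate: (-5/6)·7 + (2/3)·(-7/2) + (7/6)·(15/2) = 7/12.
y-coordinate: (-5/6)·(-6) + (2/3)·(-1/2) + (7/6)·(-1) = 7/2.

(7/12, 7/2)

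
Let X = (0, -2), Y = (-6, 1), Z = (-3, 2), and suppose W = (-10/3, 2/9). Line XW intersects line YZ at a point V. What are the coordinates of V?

(-5, 4/3)

Barycentric coordinates of W with respect to XYZ: (1/3, 4/9, 2/9).
On side YZ the X-coordinate is zero; dropping W's X-weight 1/3 and renormalizing the remaining 4/9 : 2/9 gives weights 2/3, 1/3 on Y, Z.
V = (2/3)·(-6, 1) + (1/3)·(-3, 2) = (-5, 4/3).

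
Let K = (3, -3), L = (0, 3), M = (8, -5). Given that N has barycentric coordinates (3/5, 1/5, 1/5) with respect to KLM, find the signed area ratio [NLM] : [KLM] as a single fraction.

3/5

The signed ratio [NLM]/[KLM] equals the barycentric coordinate of N at vertex K, which is 3/5.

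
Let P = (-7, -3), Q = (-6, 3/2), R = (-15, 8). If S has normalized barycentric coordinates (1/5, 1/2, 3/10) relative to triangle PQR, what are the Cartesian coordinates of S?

(-89/10, 51/20)

S = (1/5)·P + (1/2)·Q + (3/10)·R.
x-coordinate: (1/5)·(-7) + (1/2)·(-6) + (3/10)·(-15) = -89/10.
y-coordinate: (1/5)·(-3) + (1/2)·(3/2) + (3/10)·8 = 51/20.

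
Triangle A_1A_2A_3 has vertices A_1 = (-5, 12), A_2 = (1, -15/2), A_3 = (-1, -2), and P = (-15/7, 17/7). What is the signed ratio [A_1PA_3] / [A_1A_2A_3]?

[A_1A_2A_3] = ½·((-5)·(-15/2−(-2)) + 1·(-2−12) + (-1)·(12−(-15/2))) = ½·(55/2 − 14 − 39/2) = -3.
[A_1PA_3] = ½·((-5)·(17/7−(-2)) + (-15/7)·(-2−12) + (-1)·(12−(17/7))) = ½·(-155/7 + 30 − 67/7) = -6/7, so the ratio is (-6/7)/(-3) = 2/7.

2/7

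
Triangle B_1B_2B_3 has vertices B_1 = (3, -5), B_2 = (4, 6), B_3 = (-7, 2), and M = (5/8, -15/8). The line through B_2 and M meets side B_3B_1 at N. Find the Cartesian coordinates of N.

Barycentric coordinates of M with respect to B_1B_2B_3: (5/8, 1/8, 1/4).
On side B_3B_1 the B_2-coordinate is zero; dropping M's B_2-weight 1/8 and renormalizing the remaining 1/4 : 5/8 gives weights 2/7, 5/7 on B_3, B_1.
N = (2/7)·(-7, 2) + (5/7)·(3, -5) = (1/7, -3).

(1/7, -3)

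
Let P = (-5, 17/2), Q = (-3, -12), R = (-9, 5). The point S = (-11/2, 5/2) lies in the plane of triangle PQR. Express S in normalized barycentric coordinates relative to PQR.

Signed area of the reference triangle: [PQR] = ½·((-5)·(-12−5) + (-3)·(5−(17/2)) + (-9)·(17/2−(-12))) = ½·(85 + 21/2 − 369/2) = -89/2.
[SQR] = ½·((-11/2)·(-12−5) + (-3)·(5−(5/2)) + (-9)·(5/2−(-12))) = ½·(187/2 − 15/2 − 261/2) = -89/4, so the P-coordinate is (-89/4)/(-89/2) = 1/2.
[PSR] = ½·((-5)·(5/2−5) + (-11/2)·(5−(17/2)) + (-9)·(17/2−(5/2))) = ½·(25/2 + 77/4 − 54) = -89/8, so the Q-coordinate is 1/4.
[PQS] = ½·((-5)·(-12−(5/2)) + (-3)·(5/2−(17/2)) + (-11/2)·(17/2−(-12))) = ½·(145/2 + 18 − 451/4) = -89/8, so the R-coordinate is 1/4.
Check: 1/2 + 1/4 + 1/4 = 1.

(1/2, 1/4, 1/4)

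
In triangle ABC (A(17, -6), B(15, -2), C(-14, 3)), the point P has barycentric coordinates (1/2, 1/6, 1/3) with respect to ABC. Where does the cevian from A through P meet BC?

Line AP meets BC where the A-coordinate vanishes; zeroing P's A-weight and renormalizing leaves B, C-weights 1/6 : 1/3 → (1/3, 2/3).
So Q = (1/3)·B + (2/3)·C = (-13/3, 4/3).

(-13/3, 4/3)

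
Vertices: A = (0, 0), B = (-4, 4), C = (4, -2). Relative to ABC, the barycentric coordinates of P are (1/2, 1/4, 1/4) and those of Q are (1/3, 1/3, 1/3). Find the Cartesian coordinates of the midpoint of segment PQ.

(0, 7/12)

Barycentric coordinates of the midpoint are the average: (5/12, 7/24, 7/24).
Converting: (5/12)·A + (7/24)·B + (7/24)·C = (0, 7/12).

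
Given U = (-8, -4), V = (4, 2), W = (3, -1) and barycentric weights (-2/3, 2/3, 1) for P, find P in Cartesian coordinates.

(11, 3)

P = (-2/3)·U + (2/3)·V + 1·W.
x-coordinate: (-2/3)·(-8) + (2/3)·4 + 1·3 = 11.
y-coordinate: (-2/3)·(-4) + (2/3)·2 + 1·(-1) = 3.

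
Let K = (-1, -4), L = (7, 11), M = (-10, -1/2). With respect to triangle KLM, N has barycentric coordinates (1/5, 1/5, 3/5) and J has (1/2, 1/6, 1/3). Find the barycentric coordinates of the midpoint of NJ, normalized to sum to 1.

(7/20, 11/60, 7/15)

Since both coordinate triples sum to 1, the midpoint's barycentrics are the componentwise average.
(1/5+1/2)/2 = 7/20; similarly 11/60 and 7/15.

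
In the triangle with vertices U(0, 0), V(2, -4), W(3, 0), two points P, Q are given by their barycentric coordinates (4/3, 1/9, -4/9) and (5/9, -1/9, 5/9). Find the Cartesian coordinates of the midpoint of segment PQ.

Barycentric coordinates of the midpoint are the average: (17/18, 0, 1/18).
Converting: (17/18)·U + 0·V + (1/18)·W = (1/6, 0).

(1/6, 0)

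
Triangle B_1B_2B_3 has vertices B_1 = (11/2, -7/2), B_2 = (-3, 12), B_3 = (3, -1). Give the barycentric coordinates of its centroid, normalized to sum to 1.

(1/3, 1/3, 1/3)

The centroid is the average of the vertices, so each weight is 1/3.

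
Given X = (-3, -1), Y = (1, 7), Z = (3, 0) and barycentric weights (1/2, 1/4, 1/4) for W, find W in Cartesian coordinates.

W = (1/2)·X + (1/4)·Y + (1/4)·Z.
x-coordinate: (1/2)·(-3) + (1/4)·1 + (1/4)·3 = -1/2.
y-coordinate: (1/2)·(-1) + (1/4)·7 + (1/4)·0 = 5/4.

(-1/2, 5/4)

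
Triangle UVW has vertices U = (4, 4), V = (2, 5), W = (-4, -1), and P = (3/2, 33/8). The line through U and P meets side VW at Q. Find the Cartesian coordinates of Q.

(8/7, 29/7)

Barycentric coordinates of P with respect to UVW: (1/8, 3/4, 1/8).
On side VW the U-coordinate is zero; dropping P's U-weight 1/8 and renormalizing the remaining 3/4 : 1/8 gives weights 6/7, 1/7 on V, W.
Q = (6/7)·(2, 5) + (1/7)·(-4, -1) = (8/7, 29/7).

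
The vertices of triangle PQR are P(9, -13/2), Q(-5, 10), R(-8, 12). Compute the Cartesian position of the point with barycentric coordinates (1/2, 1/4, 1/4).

(5/4, 9/4)

S = (1/2)·P + (1/4)·Q + (1/4)·R.
x-coordinate: (1/2)·9 + (1/4)·(-5) + (1/4)·(-8) = 5/4.
y-coordinate: (1/2)·(-13/2) + (1/4)·10 + (1/4)·12 = 9/4.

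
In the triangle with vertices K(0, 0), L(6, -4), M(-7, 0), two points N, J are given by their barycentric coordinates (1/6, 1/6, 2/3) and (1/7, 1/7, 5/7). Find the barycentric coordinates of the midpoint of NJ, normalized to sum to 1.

Since both coordinate triples sum to 1, the midpoint's barycentrics are the componentwise average.
(1/6+1/7)/2 = 13/84; similarly 13/84 and 29/42.

(13/84, 13/84, 29/42)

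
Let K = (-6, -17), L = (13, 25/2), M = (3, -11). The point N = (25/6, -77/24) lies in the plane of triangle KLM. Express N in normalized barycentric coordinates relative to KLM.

(1/3, 5/12, 1/4)

Signed area of the reference triangle: [KLM] = ½·((-6)·(25/2−(-11)) + 13·(-11−(-17)) + 3·(-17−(25/2))) = ½·(-141 + 78 − 177/2) = -303/4.
[NLM] = ½·((25/6)·(25/2−(-11)) + 13·(-11−(-77/24)) + 3·(-77/24−(25/2))) = ½·(1175/12 − 2431/24 − 377/8) = -101/4, so the K-coordinate is (-101/4)/(-303/4) = 1/3.
[KNM] = ½·((-6)·(-77/24−(-11)) + (25/6)·(-11−(-17)) + 3·(-17−(-77/24))) = ½·(-187/4 + 25 − 331/8) = -505/16, so the L-coordinate is 5/12.
[KLN] = ½·((-6)·(25/2−(-77/24)) + 13·(-77/24−(-17)) + (25/6)·(-17−(25/2))) = ½·(-377/4 + 4303/24 − 1475/12) = -303/16, so the M-coordinate is 1/4.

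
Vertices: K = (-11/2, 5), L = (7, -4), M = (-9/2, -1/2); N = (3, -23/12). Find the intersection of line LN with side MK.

(-5, 9/4)

Barycentric coordinates of N with respect to KLM: (1/6, 2/3, 1/6).
On side MK the L-coordinate is zero; dropping N's L-weight 2/3 and renormalizing the remaining 1/6 : 1/6 gives weights 1/2, 1/2 on M, K.
J = (1/2)·(-9/2, -1/2) + (1/2)·(-11/2, 5) = (-5, 9/4).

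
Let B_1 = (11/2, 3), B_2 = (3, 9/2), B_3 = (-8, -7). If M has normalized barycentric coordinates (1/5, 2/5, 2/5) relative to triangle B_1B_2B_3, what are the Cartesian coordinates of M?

(-9/10, -2/5)

M = (1/5)·B_1 + (2/5)·B_2 + (2/5)·B_3.
x-coordinate: (1/5)·(11/2) + (2/5)·3 + (2/5)·(-8) = -9/10.
y-coordinate: (1/5)·3 + (2/5)·(9/2) + (2/5)·(-7) = -2/5.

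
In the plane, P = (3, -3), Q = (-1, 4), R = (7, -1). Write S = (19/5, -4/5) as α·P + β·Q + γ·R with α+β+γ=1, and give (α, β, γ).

(2/5, 1/5, 2/5)

Signed area of the reference triangle: [PQR] = ½·(3·(4−(-1)) + (-1)·(-1−(-3)) + 7·(-3−4)) = ½·(15 − 2 − 49) = -18.
[SQR] = ½·((19/5)·(4−(-1)) + (-1)·(-1−(-4/5)) + 7·(-4/5−4)) = ½·(19 + 1/5 − 168/5) = -36/5, so the P-coordinate is (-36/5)/(-18) = 2/5.
[PSR] = ½·(3·(-4/5−(-1)) + (19/5)·(-1−(-3)) + 7·(-3−(-4/5))) = ½·(3/5 + 38/5 − 77/5) = -18/5, so the Q-coordinate is 1/5.
[PQS] = ½·(3·(4−(-4/5)) + (-1)·(-4/5−(-3)) + (19/5)·(-3−4)) = ½·(72/5 − 11/5 − 133/5) = -36/5, so the R-coordinate is 2/5.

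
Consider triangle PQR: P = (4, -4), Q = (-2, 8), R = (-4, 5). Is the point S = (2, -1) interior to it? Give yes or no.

Barycentric coordinates of S: (5/7, 1/7, 1/7).
The three coordinates are positive, positive, positive; a point is interior exactly when all three are positive.

yes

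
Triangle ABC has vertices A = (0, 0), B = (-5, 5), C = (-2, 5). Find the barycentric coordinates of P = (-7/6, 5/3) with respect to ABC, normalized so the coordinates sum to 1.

Signed area of the reference triangle: [ABC] = ½·(0·(5−5) + (-5)·(5−0) + (-2)·(0−5)) = ½·(0 − 25 + 10) = -15/2.
[PBC] = ½·((-7/6)·(5−5) + (-5)·(5−(5/3)) + (-2)·(5/3−5)) = ½·(0 − 50/3 + 20/3) = -5, so the A-coordinate is (-5)/(-15/2) = 2/3.
[APC] = ½·(0·(5/3−5) + (-7/6)·(5−0) + (-2)·(0−(5/3))) = ½·(0 − 35/6 + 10/3) = -5/4, so the B-coordinate is 1/6.
[ABP] = ½·(0·(5−(5/3)) + (-5)·(5/3−0) + (-7/6)·(0−5)) = ½·(0 − 25/3 + 35/6) = -5/4, so the C-coordinate is 1/6.
Check: 2/3 + 1/6 + 1/6 = 1.

(2/3, 1/6, 1/6)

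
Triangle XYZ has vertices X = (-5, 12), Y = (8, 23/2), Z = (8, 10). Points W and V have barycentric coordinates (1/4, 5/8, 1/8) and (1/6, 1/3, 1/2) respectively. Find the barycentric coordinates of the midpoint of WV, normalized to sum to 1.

(5/24, 23/48, 5/16)

Since both coordinate triples sum to 1, the midpoint's barycentrics are the componentwise average.
(1/4+1/6)/2 = 5/24; similarly 23/48 and 5/16.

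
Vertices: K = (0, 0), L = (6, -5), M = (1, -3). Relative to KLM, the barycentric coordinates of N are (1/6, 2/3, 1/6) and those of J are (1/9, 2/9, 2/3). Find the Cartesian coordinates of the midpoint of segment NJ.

Barycentric coordinates of the midpoint are the average: (5/36, 4/9, 5/12).
Converting: (5/36)·K + (4/9)·L + (5/12)·M = (37/12, -125/36).

(37/12, -125/36)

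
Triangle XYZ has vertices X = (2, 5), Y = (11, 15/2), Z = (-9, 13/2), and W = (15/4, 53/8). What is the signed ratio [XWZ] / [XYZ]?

[XYZ] = ½·(2·(15/2−(13/2)) + 11·(13/2−5) + (-9)·(5−(15/2))) = ½·(2 + 33/2 + 45/2) = 41/2.
[XWZ] = ½·(2·(53/8−(13/2)) + (15/4)·(13/2−5) + (-9)·(5−(53/8))) = ½·(1/4 + 45/8 + 117/8) = 41/4, so the ratio is (41/4)/(41/2) = 1/2.

1/2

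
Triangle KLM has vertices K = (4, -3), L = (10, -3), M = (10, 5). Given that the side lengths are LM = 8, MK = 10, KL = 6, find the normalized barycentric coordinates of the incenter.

(1/3, 5/12, 1/4)

The incenter has barycentric coordinates proportional to the opposite side lengths: (8 : 10 : 6).
Normalizing by 8+10+6 = 24 gives (1/3, 5/12, 1/4).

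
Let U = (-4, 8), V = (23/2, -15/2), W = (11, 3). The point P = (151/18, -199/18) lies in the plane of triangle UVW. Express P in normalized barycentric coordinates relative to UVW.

Signed area of the reference triangle: [UVW] = ½·((-4)·(-15/2−3) + (23/2)·(3−8) + 11·(8−(-15/2))) = ½·(42 − 115/2 + 341/2) = 155/2.
[PVW] = ½·((151/18)·(-15/2−3) + (23/2)·(3−(-199/18)) + 11·(-199/18−(-15/2))) = ½·(-1057/12 + 5819/36 − 352/9) = 155/9, so the U-coordinate is (155/9)/(155/2) = 2/9.
[UPW] = ½·((-4)·(-199/18−3) + (151/18)·(3−8) + 11·(8−(-199/18))) = ½·(506/9 − 755/18 + 3773/18) = 2015/18, so the V-coordinate is 13/9.
[UVP] = ½·((-4)·(-15/2−(-199/18)) + (23/2)·(-199/18−8) + (151/18)·(8−(-15/2))) = ½·(-128/9 − 7889/36 + 4681/36) = -155/3, so the W-coordinate is -2/3.

(2/9, 13/9, -2/3)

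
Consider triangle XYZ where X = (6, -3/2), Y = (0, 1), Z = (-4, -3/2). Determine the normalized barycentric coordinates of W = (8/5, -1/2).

(2/5, 2/5, 1/5)

Signed area of the reference triangle: [XYZ] = ½·(6·(1−(-3/2)) + 0·(-3/2−(-3/2)) + (-4)·(-3/2−1)) = ½·(15 + 0 + 10) = 25/2.
[WYZ] = ½·((8/5)·(1−(-3/2)) + 0·(-3/2−(-1/2)) + (-4)·(-1/2−1)) = ½·(4 + 0 + 6) = 5, so the X-coordinate is 5/(25/2) = 2/5.
[XWZ] = ½·(6·(-1/2−(-3/2)) + (8/5)·(-3/2−(-3/2)) + (-4)·(-3/2−(-1/2))) = ½·(6 + 0 + 4) = 5, so the Y-coordinate is 2/5.
[XYW] = ½·(6·(1−(-1/2)) + 0·(-1/2−(-3/2)) + (8/5)·(-3/2−1)) = ½·(9 + 0 − 4) = 5/2, so the Z-coordinate is 1/5.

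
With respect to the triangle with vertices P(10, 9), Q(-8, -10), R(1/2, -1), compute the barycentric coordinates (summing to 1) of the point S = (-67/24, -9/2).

(1/4, 2/3, 1/12)

Signed area of the reference triangle: [PQR] = ½·(10·(-10−(-1)) + (-8)·(-1−9) + (1/2)·(9−(-10))) = ½·(-90 + 80 + 19/2) = -1/4.
[SQR] = ½·((-67/24)·(-10−(-1)) + (-8)·(-1−(-9/2)) + (1/2)·(-9/2−(-10))) = ½·(201/8 − 28 + 11/4) = -1/16, so the P-coordinate is (-1/16)/(-1/4) = 1/4.
[PSR] = ½·(10·(-9/2−(-1)) + (-67/24)·(-1−9) + (1/2)·(9−(-9/2))) = ½·(-35 + 335/12 + 27/4) = -1/6, so the Q-coordinate is 2/3.
[PQS] = ½·(10·(-10−(-9/2)) + (-8)·(-9/2−9) + (-67/24)·(9−(-10))) = ½·(-55 + 108 − 1273/24) = -1/48, so the R-coordinate is 1/12.
Check: 1/4 + 2/3 + 1/12 = 1.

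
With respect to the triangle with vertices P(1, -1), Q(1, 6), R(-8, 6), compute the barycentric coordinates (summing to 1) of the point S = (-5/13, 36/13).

Signed area of the reference triangle: [PQR] = ½·(1·(6−6) + 1·(6−(-1)) + (-8)·(-1−6)) = ½·(0 + 7 + 56) = 63/2.
[SQR] = ½·((-5/13)·(6−6) + 1·(6−(36/13)) + (-8)·(36/13−6)) = ½·(0 + 42/13 + 336/13) = 189/13, so the P-coordinate is (189/13)/(63/2) = 6/13.
[PSR] = ½·(1·(36/13−6) + (-5/13)·(6−(-1)) + (-8)·(-1−(36/13))) = ½·(-42/13 − 35/13 + 392/13) = 315/26, so the Q-coordinate is 5/13.
[PQS] = ½·(1·(6−(36/13)) + 1·(36/13−(-1)) + (-5/13)·(-1−6)) = ½·(42/13 + 49/13 + 35/13) = 63/13, so the R-coordinate is 2/13.
Check: 6/13 + 5/13 + 2/13 = 1.

(6/13, 5/13, 2/13)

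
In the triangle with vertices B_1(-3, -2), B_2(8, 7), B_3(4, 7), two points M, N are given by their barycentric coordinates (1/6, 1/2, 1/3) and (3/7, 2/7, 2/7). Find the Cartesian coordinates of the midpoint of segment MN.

(293/84, 121/28)

Barycentric coordinates of the midpoint are the average: (25/84, 11/28, 13/42).
Converting: (25/84)·B_1 + (11/28)·B_2 + (13/42)·B_3 = (293/84, 121/28).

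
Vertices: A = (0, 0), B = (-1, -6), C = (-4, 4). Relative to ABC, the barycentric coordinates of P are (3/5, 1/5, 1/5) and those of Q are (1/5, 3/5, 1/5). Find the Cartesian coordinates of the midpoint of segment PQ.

Barycentric coordinates of the midpoint are the average: (2/5, 2/5, 1/5).
Converting: (2/5)·A + (2/5)·B + (1/5)·C = (-6/5, -8/5).

(-6/5, -8/5)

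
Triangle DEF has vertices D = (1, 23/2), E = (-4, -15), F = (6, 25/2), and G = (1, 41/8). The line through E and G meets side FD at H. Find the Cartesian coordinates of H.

Barycentric coordinates of G with respect to DEF: (1/2, 1/4, 1/4).
On side FD the E-coordinate is zero; dropping G's E-weight 1/4 and renormalizing the remaining 1/4 : 1/2 gives weights 1/3, 2/3 on F, D.
H = (1/3)·(6, 25/2) + (2/3)·(1, 23/2) = (8/3, 71/6).

(8/3, 71/6)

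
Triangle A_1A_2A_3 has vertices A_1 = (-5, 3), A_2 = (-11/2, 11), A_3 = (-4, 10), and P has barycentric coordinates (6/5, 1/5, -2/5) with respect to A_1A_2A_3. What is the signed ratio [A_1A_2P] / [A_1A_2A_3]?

The signed ratio [A_1A_2P]/[A_1A_2A_3] equals the barycentric coordinate of P at vertex A_3, which is -2/5.

-2/5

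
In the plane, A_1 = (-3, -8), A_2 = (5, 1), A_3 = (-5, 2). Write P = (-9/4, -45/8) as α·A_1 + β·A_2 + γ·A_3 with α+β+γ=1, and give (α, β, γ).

(3/4, 1/8, 1/8)

Signed area of the reference triangle: [A_1A_2A_3] = ½·((-3)·(1−2) + 5·(2−(-8)) + (-5)·(-8−1)) = ½·(3 + 50 + 45) = 49.
[PA_2A_3] = ½·((-9/4)·(1−2) + 5·(2−(-45/8)) + (-5)·(-45/8−1)) = ½·(9/4 + 305/8 + 265/8) = 147/4, so the A_1-coordinate is (147/4)/49 = 3/4.
[A_1PA_3] = ½·((-3)·(-45/8−2) + (-9/4)·(2−(-8)) + (-5)·(-8−(-45/8))) = ½·(183/8 − 45/2 + 95/8) = 49/8, so the A_2-coordinate is 1/8.
[A_1A_2P] = ½·((-3)·(1−(-45/8)) + 5·(-45/8−(-8)) + (-9/4)·(-8−1)) = ½·(-159/8 + 95/8 + 81/4) = 49/8, so the A_3-coordinate is 1/8.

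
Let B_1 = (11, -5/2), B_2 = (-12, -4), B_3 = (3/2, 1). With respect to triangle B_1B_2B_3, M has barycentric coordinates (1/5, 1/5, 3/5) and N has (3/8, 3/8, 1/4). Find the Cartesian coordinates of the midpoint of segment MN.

Barycentric coordinates of the midpoint are the average: (23/80, 23/80, 17/40).
Converting: (23/80)·B_1 + (23/80)·B_2 + (17/40)·B_3 = (7/20, -231/160).

(7/20, -231/160)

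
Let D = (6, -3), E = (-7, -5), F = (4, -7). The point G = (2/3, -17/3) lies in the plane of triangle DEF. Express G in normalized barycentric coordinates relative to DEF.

Signed area of the reference triangle: [DEF] = ½·(6·(-5−(-7)) + (-7)·(-7−(-3)) + 4·(-3−(-5))) = ½·(12 + 28 + 8) = 24.
[GEF] = ½·((2/3)·(-5−(-7)) + (-7)·(-7−(-17/3)) + 4·(-17/3−(-5))) = ½·(4/3 + 28/3 − 8/3) = 4, so the D-coordinate is 4/24 = 1/6.
[DGF] = ½·(6·(-17/3−(-7)) + (2/3)·(-7−(-3)) + 4·(-3−(-17/3))) = ½·(8 − 8/3 + 32/3) = 8, so the E-coordinate is 1/3.
[DEG] = ½·(6·(-5−(-17/3)) + (-7)·(-17/3−(-3)) + (2/3)·(-3−(-5))) = ½·(4 + 56/3 + 4/3) = 12, so the F-coordinate is 1/2.

(1/6, 1/3, 1/2)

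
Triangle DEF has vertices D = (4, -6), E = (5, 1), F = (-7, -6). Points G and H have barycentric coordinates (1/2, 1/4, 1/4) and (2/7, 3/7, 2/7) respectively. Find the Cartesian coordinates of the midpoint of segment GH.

(39/28, -29/8)

Barycentric coordinates of the midpoint are the average: (11/28, 19/56, 15/56).
Converting: (11/28)·D + (19/56)·E + (15/56)·F = (39/28, -29/8).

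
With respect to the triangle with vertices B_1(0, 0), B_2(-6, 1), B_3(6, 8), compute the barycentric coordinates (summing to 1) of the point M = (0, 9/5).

Signed area of the reference triangle: [B_1B_2B_3] = ½·(0·(1−8) + (-6)·(8−0) + 6·(0−1)) = ½·(0 − 48 − 6) = -27.
[MB_2B_3] = ½·(0·(1−8) + (-6)·(8−(9/5)) + 6·(9/5−1)) = ½·(0 − 186/5 + 24/5) = -81/5, so the B_1-coordinate is (-81/5)/(-27) = 3/5.
[B_1MB_3] = ½·(0·(9/5−8) + 0·(8−0) + 6·(0−(9/5))) = ½·(0 + 0 − 54/5) = -27/5, so the B_2-coordinate is 1/5.
[B_1B_2M] = ½·(0·(1−(9/5)) + (-6)·(9/5−0) + 0·(0−1)) = ½·(0 − 54/5 + 0) = -27/5, so the B_3-coordinate is 1/5.

(3/5, 1/5, 1/5)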